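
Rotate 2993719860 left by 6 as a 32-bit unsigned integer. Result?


Rotate 0b10110010011100001000101000110100 left by 6 (32-bit) = 0b10011100001000101000110100101100 = 2619510060

2619510060


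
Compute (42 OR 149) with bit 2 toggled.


Step 1: 42 | 149 = 191
Step 2: 191 ^ (1 << 2) = 191 ^ 4 = 187

187


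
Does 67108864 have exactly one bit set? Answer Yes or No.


0b100000000000000000000000000. Only one bit set => Yes

Yes


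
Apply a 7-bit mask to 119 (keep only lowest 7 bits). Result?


119 & 127 = 119

119


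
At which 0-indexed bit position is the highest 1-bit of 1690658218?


0b1100100110001010110010110101010. Highest set bit at position 30

30


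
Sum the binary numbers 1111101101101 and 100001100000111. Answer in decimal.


1111101101101 + 100001100000111 = 110001001110100 = 25204

25204


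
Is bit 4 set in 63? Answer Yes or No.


0b111111, bit 4 = 1. Yes

Yes


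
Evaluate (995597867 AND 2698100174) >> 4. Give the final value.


Step 1: 995597867 & 2698100174 = 542219274
Step 2: 542219274 >> 4 = 33888704

33888704


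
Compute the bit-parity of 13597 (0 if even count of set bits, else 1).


0b11010100011101 has 8 ones => parity 0

0


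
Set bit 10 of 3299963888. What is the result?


3299963888 | (1 << 10) = 3299963888 | 1024 = 3299964912

3299964912


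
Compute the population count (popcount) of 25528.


0b110001110111000 has 8 set bits

8


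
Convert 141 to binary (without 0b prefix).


141 = 10001101 in binary

10001101


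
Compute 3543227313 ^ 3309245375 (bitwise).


0b11010011001100010101101110110001 ^ 0b11000101001111110001001110111111 = 0b10110000011100100100000001110 = 370034702

370034702


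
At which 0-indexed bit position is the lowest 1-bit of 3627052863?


0b11011000001100000110111100111111. Lowest set bit at position 0

0


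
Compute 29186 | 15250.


0b111001000000010 | 0b11101110010010 = 0b111101110010010 = 31634

31634


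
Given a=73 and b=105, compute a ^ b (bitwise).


73 ^ 105 = 32

32


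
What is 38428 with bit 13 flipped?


38428 ^ (1 << 13) = 38428 ^ 8192 = 46620

46620


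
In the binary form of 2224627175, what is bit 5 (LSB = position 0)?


0b10000100100110010001110111100111, position 5 = 1

1


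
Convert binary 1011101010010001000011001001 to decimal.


1011101010010001000011001001 in decimal = 195629257

195629257


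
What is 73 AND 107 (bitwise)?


0b1001001 & 0b1101011 = 0b1001001 = 73

73


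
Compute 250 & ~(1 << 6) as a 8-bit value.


250 & ~(1 << 6) = 186

186


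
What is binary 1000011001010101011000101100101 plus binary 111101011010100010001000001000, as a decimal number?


1000011001010101011000101100101 + 111101011010100010001000001000 = 10000000100101001101001101101101 = 2157237101

2157237101


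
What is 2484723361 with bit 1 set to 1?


2484723361 | (1 << 1) = 2484723361 | 2 = 2484723363

2484723363


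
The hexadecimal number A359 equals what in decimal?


A359 hex = 41817 decimal

41817


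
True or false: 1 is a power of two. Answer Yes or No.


0b1. Only one bit set => Yes

Yes


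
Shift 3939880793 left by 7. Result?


0b11101010110101011100111101011001 << 7 = 0b111010101101010111001111010110010000000 = 504304741504

504304741504


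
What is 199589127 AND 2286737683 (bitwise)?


0b1011111001010111110100000111 & 0b10001000010011001101100100010011 = 0b1000010001000101100100000011 = 138696963

138696963


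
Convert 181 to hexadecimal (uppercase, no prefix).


181 = B5 hex

B5


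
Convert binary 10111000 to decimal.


10111000 in decimal = 184

184


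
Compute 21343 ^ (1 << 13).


21343 ^ (1 << 13) = 21343 ^ 8192 = 29535

29535


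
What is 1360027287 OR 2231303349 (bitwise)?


0b1010001000100000101111010010111 | 0b10000100111111101111110010110101 = 0b11010101111111101111111010110111 = 3590258359

3590258359


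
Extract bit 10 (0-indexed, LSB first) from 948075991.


0b111000100000100111110111010111, position 10 = 1

1


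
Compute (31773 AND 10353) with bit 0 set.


Step 1: 31773 & 10353 = 10257
Step 2: 10257 | (1 << 0) = 10257 | 1 = 10257

10257


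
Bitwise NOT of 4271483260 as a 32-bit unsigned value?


~0b11111110100110011010100101111100 = 0b1011001100101011010000011 = 23484035 (32-bit unsigned)

23484035


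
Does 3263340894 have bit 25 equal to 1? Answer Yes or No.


0b11000010100000101010000101011110, bit 25 = 1. Yes

Yes


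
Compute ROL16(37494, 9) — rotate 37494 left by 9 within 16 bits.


Rotate 0b1001001001110110 left by 9 (16-bit) = 0b1110110100100100 = 60708

60708


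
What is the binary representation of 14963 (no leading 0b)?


14963 = 11101001110011 in binary

11101001110011


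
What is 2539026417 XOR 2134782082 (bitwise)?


0b10010111010101100111011111110001 ^ 0b1111111001111100011000010000010 = 0b11101000011010000100011101110011 = 3899148147

3899148147


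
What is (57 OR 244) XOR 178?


Step 1: 57 | 244 = 253
Step 2: 253 ^ 178 = 79

79


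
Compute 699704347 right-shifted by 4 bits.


0b101001101101001010010000011011 >> 4 = 0b10100110110100101001000001 = 43731521

43731521


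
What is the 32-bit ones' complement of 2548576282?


2548576282 ^ 4294967295 = 1746391013

1746391013


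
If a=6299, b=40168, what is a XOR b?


6299 ^ 40168 = 33907

33907


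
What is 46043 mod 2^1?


46043 & 1 = 1

1


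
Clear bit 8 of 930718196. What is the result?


930718196 & ~(1 << 8) = 930717940

930717940


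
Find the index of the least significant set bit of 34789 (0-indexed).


0b1000011111100101. Lowest set bit at position 0

0


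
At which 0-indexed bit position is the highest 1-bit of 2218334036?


0b10000100001110010001011101010100. Highest set bit at position 31

31


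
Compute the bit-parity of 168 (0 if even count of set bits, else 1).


0b10101000 has 3 ones => parity 1

1


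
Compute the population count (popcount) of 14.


0b1110 has 3 set bits

3


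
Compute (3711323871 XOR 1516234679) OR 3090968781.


Step 1: 3711323871 ^ 1516234679 = 2271848808
Step 2: 2271848808 | 3090968781 = 3212704237

3212704237


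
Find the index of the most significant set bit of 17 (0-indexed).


0b10001. Highest set bit at position 4

4


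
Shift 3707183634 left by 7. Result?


0b11011100111101110010001000010010 << 7 = 0b110111001111011100100010000100100000000 = 474519505152

474519505152


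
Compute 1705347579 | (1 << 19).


1705347579 | (1 << 19) = 1705347579 | 524288 = 1705871867

1705871867


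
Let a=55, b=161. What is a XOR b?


55 ^ 161 = 150

150


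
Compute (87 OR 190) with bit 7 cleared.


Step 1: 87 | 190 = 255
Step 2: 255 & ~(1 << 7) = 127

127


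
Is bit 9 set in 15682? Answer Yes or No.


0b11110101000010, bit 9 = 0. No

No


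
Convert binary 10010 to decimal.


10010 in decimal = 18

18


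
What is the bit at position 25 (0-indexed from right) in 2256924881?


0b10000110100001011111000011010001, position 25 = 1

1


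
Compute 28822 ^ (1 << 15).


28822 ^ (1 << 15) = 28822 ^ 32768 = 61590

61590


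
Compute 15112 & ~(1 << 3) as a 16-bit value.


15112 & ~(1 << 3) = 15104

15104


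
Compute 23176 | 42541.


0b101101010001000 | 0b1010011000101101 = 0b1111111010101101 = 65197

65197


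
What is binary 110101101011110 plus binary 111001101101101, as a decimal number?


110101101011110 + 111001101101101 = 1101111011001011 = 57035

57035


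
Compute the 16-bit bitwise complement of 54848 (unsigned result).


~0b1101011001000000 = 0b10100110111111 = 10687 (16-bit unsigned)

10687


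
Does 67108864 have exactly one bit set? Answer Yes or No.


0b100000000000000000000000000. Only one bit set => Yes

Yes


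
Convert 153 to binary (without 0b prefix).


153 = 10011001 in binary

10011001


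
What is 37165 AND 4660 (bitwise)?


0b1001000100101101 & 0b1001000110100 = 0b1000000100100 = 4132

4132


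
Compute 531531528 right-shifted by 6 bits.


0b11111101011101000011100001000 >> 6 = 0b11111101011101000011100 = 8305180

8305180


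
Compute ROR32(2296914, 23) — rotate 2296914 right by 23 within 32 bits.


Rotate 0b1000110000110001010010 right by 23 (32-bit) = 0b1000110000110001010010000000000 = 1176019968

1176019968


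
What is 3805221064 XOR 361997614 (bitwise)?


0b11100010110011110001000011001000 ^ 0b10101100100111010010100101110 = 0b11110111010111001011010111100110 = 4150048230

4150048230


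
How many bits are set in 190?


0b10111110 has 6 set bits

6


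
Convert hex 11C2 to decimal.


11C2 hex = 4546 decimal

4546


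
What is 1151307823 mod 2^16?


1151307823 & 65535 = 36911

36911


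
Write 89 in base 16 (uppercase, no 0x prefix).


89 = 59 hex

59


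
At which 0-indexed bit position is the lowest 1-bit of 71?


0b1000111. Lowest set bit at position 0

0


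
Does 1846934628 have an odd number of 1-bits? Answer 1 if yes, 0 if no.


0b1101110000101011111110001100100 has 17 ones => parity 1

1


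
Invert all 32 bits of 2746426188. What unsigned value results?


2746426188 ^ 4294967295 = 1548541107

1548541107


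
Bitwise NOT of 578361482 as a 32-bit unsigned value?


~0b100010011110010001100010001010 = 0b11011101100001101110011101110101 = 3716605813 (32-bit unsigned)

3716605813


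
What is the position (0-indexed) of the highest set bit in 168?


0b10101000. Highest set bit at position 7

7


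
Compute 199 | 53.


0b11000111 | 0b110101 = 0b11110111 = 247

247


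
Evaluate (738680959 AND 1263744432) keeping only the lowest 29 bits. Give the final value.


Step 1: 738680959 & 1263744432 = 134422576
Step 2: 134422576 & 536870911 = 134422576

134422576


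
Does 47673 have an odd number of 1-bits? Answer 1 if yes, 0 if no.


0b1011101000111001 has 9 ones => parity 1

1


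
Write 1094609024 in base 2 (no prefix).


1094609024 = 1000001001111100110100010000000 in binary

1000001001111100110100010000000


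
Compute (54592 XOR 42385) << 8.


Step 1: 54592 ^ 42385 = 28881
Step 2: 28881 << 8 = 7393536

7393536


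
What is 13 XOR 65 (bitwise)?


0b1101 ^ 0b1000001 = 0b1001100 = 76

76


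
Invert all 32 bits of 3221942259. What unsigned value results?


3221942259 ^ 4294967295 = 1073025036

1073025036


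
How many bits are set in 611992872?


0b100100011110100100010100101000 has 12 set bits

12


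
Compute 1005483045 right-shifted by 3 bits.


0b111011111011100111010000100101 >> 3 = 0b111011111011100111010000100 = 125685380

125685380


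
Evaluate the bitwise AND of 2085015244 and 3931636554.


0b1111100010001101100111011001100 & 0b11101010010110000000001101001010 = 0b1101000010000000000001001001000 = 1749025352

1749025352


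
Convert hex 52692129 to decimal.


52692129 hex = 1382621481 decimal

1382621481


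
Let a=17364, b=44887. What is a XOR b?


17364 ^ 44887 = 60547

60547


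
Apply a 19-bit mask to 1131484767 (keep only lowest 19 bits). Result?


1131484767 & 524287 = 71263

71263


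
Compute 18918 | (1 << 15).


18918 | (1 << 15) = 18918 | 32768 = 51686

51686


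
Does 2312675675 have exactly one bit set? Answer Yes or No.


0b10001001110110001010000101011011. Multiple bits set => No

No


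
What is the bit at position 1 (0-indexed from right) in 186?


0b10111010, position 1 = 1

1


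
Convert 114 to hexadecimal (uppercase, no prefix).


114 = 72 hex

72


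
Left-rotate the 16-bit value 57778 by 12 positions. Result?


Rotate 0b1110000110110010 left by 12 (16-bit) = 0b10111000011011 = 11803

11803


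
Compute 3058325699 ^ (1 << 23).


3058325699 ^ (1 << 23) = 3058325699 ^ 8388608 = 3066714307

3066714307


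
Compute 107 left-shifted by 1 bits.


0b1101011 << 1 = 0b11010110 = 214

214


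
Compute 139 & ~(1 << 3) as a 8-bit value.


139 & ~(1 << 3) = 131

131


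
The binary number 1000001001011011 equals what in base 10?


1000001001011011 in decimal = 33371

33371


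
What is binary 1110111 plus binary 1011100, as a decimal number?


1110111 + 1011100 = 11010011 = 211

211


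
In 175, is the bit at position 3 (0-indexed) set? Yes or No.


0b10101111, bit 3 = 1. Yes

Yes


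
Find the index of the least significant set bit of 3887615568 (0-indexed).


0b11100111101110000100111001010000. Lowest set bit at position 4

4


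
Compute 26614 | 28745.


0b110011111110110 | 0b111000001001001 = 0b111011111111111 = 30719

30719


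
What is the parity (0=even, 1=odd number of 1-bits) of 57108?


0b1101111100010100 has 9 ones => parity 1

1


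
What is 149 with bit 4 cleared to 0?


149 & ~(1 << 4) = 133

133


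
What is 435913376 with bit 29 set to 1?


435913376 | (1 << 29) = 435913376 | 536870912 = 972784288

972784288


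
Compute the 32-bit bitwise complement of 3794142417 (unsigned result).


~0b11100010001001100000010011010001 = 0b11101110110011111101100101110 = 500824878 (32-bit unsigned)

500824878


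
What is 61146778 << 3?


0b11101001010000011010011010 << 3 = 0b11101001010000011010011010000 = 489174224

489174224


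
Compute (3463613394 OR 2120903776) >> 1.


Step 1: 3463613394 | 2120903776 = 4269469682
Step 2: 4269469682 >> 1 = 2134734841

2134734841


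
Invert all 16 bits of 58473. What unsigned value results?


58473 ^ 65535 = 7062

7062


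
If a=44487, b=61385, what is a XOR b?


44487 ^ 61385 = 16910

16910


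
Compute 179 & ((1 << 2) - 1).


179 & 3 = 3

3


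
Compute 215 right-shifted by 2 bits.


0b11010111 >> 2 = 0b110101 = 53

53


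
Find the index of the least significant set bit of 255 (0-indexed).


0b11111111. Lowest set bit at position 0

0


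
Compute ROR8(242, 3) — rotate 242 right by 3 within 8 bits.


Rotate 0b11110010 right by 3 (8-bit) = 0b1011110 = 94

94


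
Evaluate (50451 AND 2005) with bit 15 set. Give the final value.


Step 1: 50451 & 2005 = 1297
Step 2: 1297 | (1 << 15) = 1297 | 32768 = 34065

34065


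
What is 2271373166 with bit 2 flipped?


2271373166 ^ (1 << 2) = 2271373166 ^ 4 = 2271373162

2271373162


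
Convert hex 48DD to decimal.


48DD hex = 18653 decimal

18653


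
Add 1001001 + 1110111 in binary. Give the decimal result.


1001001 + 1110111 = 11000000 = 192

192


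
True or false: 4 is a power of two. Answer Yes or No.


0b100. Only one bit set => Yes

Yes


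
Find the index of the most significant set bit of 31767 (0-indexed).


0b111110000010111. Highest set bit at position 14

14


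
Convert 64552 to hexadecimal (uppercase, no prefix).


64552 = FC28 hex

FC28


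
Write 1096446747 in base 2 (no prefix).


1096446747 = 1000001010110100111001100011011 in binary

1000001010110100111001100011011


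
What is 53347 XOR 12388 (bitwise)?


0b1101000001100011 ^ 0b11000001100100 = 0b1110000000000111 = 57351

57351


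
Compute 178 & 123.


0b10110010 & 0b1111011 = 0b110010 = 50

50


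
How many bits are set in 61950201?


0b11101100010100100011111001 has 14 set bits

14


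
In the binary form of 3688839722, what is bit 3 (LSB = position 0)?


0b11011011110111110011101000101010, position 3 = 1

1


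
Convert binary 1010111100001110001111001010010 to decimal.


1010111100001110001111001010010 in decimal = 1468472914

1468472914


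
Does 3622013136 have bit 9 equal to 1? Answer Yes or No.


0b11010111111000111000100011010000, bit 9 = 0. No

No


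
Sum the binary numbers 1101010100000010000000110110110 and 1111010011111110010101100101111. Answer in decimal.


1101010100000010000000110110110 + 1111010011111110010101100101111 = 11100101000000000010110011100101 = 3841993957

3841993957


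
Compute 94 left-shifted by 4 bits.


0b1011110 << 4 = 0b10111100000 = 1504

1504


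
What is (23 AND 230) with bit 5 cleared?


Step 1: 23 & 230 = 6
Step 2: 6 & ~(1 << 5) = 6

6


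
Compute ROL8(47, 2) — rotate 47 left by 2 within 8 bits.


Rotate 0b101111 left by 2 (8-bit) = 0b10111100 = 188

188


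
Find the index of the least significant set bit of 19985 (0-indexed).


0b100111000010001. Lowest set bit at position 0

0


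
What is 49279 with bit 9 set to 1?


49279 | (1 << 9) = 49279 | 512 = 49791

49791


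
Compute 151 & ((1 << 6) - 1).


151 & 63 = 23

23


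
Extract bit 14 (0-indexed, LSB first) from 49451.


0b1100000100101011, position 14 = 1

1


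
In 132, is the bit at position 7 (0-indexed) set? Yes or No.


0b10000100, bit 7 = 1. Yes

Yes


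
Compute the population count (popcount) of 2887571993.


0b10101100000111001101101000011001 has 15 set bits

15


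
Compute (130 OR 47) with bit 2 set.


Step 1: 130 | 47 = 175
Step 2: 175 | (1 << 2) = 175 | 4 = 175

175


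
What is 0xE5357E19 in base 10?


E5357E19 hex = 3845488153 decimal

3845488153


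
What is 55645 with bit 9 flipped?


55645 ^ (1 << 9) = 55645 ^ 512 = 56157

56157


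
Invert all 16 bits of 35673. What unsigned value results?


35673 ^ 65535 = 29862

29862


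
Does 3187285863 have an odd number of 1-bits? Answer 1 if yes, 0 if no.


0b10111101111110100001111101100111 has 22 ones => parity 0

0


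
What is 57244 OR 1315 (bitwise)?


0b1101111110011100 | 0b10100100011 = 0b1101111110111111 = 57279

57279


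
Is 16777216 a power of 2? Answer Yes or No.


0b1000000000000000000000000. Only one bit set => Yes

Yes


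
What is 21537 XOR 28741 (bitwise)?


0b101010000100001 ^ 0b111000001000101 = 0b10010001100100 = 9316

9316


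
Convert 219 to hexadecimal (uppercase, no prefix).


219 = DB hex

DB


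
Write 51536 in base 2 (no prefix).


51536 = 1100100101010000 in binary

1100100101010000


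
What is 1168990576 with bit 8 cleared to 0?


1168990576 & ~(1 << 8) = 1168990320

1168990320


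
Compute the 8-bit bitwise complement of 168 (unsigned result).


~0b10101000 = 0b1010111 = 87 (8-bit unsigned)

87


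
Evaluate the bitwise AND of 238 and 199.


0b11101110 & 0b11000111 = 0b11000110 = 198

198


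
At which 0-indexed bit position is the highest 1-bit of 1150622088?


0b1000100100101010001100110001000. Highest set bit at position 30

30


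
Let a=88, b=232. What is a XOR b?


88 ^ 232 = 176

176


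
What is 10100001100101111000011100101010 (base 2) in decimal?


10100001100101111000011100101010 in decimal = 2711062314

2711062314


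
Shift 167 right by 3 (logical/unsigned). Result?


0b10100111 >> 3 = 0b10100 = 20

20


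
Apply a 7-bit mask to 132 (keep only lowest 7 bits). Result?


132 & 127 = 4

4


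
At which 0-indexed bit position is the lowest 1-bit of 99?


0b1100011. Lowest set bit at position 0

0


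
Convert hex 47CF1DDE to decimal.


47CF1DDE hex = 1204755934 decimal

1204755934


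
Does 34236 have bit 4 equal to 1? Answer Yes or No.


0b1000010110111100, bit 4 = 1. Yes

Yes


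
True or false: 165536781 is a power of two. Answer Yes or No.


0b1001110111011110010000001101. Multiple bits set => No

No


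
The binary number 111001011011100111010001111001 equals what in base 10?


111001011011100111010001111001 in decimal = 963540089

963540089


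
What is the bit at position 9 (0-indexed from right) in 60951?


0b1110111000010111, position 9 = 1

1


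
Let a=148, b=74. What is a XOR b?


148 ^ 74 = 222

222


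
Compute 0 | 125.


0b0 | 0b1111101 = 0b1111101 = 125

125


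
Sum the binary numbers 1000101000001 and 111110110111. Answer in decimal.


1000101000001 + 111110110111 = 10000011111000 = 8440

8440


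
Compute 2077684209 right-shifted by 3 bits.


0b1111011110101101111000111110001 >> 3 = 0b1111011110101101111000111110 = 259710526

259710526


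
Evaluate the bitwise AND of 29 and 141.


0b11101 & 0b10001101 = 0b1101 = 13

13


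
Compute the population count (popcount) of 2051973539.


0b1111010010011101010000110100011 has 16 set bits

16


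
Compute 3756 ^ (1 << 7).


3756 ^ (1 << 7) = 3756 ^ 128 = 3628

3628


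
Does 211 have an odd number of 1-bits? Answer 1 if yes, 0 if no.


0b11010011 has 5 ones => parity 1

1


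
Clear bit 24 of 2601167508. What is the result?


2601167508 & ~(1 << 24) = 2584390292

2584390292


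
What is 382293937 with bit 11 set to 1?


382293937 | (1 << 11) = 382293937 | 2048 = 382295985

382295985


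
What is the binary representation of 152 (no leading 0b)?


152 = 10011000 in binary

10011000


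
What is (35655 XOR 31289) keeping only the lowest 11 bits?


Step 1: 35655 ^ 31289 = 61822
Step 2: 61822 & 2047 = 382

382


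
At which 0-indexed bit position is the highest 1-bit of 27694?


0b110110000101110. Highest set bit at position 14

14


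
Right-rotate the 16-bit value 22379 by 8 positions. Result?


Rotate 0b101011101101011 right by 8 (16-bit) = 0b110101101010111 = 27479

27479


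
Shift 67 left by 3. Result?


0b1000011 << 3 = 0b1000011000 = 536

536


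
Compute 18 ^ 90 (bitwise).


0b10010 ^ 0b1011010 = 0b1001000 = 72

72


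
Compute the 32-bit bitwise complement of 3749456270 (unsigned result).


~0b11011111011111000010100110001110 = 0b100000100000111101011001110001 = 545511025 (32-bit unsigned)

545511025


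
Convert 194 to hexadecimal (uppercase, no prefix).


194 = C2 hex

C2


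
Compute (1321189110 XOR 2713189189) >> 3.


Step 1: 1321189110 ^ 2713189189 = 4010296755
Step 2: 4010296755 >> 3 = 501287094

501287094


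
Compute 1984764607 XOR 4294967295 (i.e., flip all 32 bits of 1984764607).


1984764607 ^ 4294967295 = 2310202688

2310202688


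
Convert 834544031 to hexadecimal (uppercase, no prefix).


834544031 = 31BE219F hex

31BE219F


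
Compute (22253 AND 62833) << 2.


Step 1: 22253 & 62833 = 21601
Step 2: 21601 << 2 = 86404

86404


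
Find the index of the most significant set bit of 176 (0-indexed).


0b10110000. Highest set bit at position 7

7


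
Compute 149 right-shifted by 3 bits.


0b10010101 >> 3 = 0b10010 = 18

18


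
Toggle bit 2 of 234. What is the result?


234 ^ (1 << 2) = 234 ^ 4 = 238

238


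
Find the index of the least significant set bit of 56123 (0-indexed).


0b1101101100111011. Lowest set bit at position 0

0


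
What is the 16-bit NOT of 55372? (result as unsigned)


~0b1101100001001100 = 0b10011110110011 = 10163 (16-bit unsigned)

10163


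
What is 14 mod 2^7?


14 & 127 = 14

14


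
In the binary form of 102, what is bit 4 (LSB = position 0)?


0b1100110, position 4 = 0

0


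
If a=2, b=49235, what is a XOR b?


2 ^ 49235 = 49233

49233


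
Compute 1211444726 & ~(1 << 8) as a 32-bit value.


1211444726 & ~(1 << 8) = 1211444470

1211444470


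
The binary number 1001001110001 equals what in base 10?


1001001110001 in decimal = 4721

4721


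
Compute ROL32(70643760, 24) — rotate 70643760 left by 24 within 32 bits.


Rotate 0b100001101011111000000110000 left by 24 (32-bit) = 0b110000000001000011010111110000 = 805582320

805582320


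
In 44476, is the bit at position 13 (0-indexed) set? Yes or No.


0b1010110110111100, bit 13 = 1. Yes

Yes


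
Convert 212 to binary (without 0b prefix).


212 = 11010100 in binary

11010100


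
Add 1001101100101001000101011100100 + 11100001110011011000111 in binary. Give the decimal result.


1001101100101001000101011100100 + 11100001110011011000111 = 1001110000001010111000110101011 = 1308979627

1308979627


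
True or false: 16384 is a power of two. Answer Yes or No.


0b100000000000000. Only one bit set => Yes

Yes


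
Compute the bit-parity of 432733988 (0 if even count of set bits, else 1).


0b11001110010101111111100100100 has 17 ones => parity 1

1


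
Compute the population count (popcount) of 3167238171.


0b10111100110010000011100000011011 has 15 set bits

15


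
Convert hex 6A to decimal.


6A hex = 106 decimal

106


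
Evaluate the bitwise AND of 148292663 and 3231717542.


0b1000110101101100010000110111 & 0b11000000101000000001100010100110 = 0b100000000000000000100110 = 8388646

8388646


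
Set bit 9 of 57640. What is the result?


57640 | (1 << 9) = 57640 | 512 = 58152

58152


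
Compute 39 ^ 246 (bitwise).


0b100111 ^ 0b11110110 = 0b11010001 = 209

209


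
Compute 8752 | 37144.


0b10001000110000 | 0b1001000100011000 = 0b1011001100111000 = 45880

45880


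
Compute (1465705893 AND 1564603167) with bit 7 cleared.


Step 1: 1465705893 & 1564603167 = 1430315269
Step 2: 1430315269 & ~(1 << 7) = 1430315269

1430315269


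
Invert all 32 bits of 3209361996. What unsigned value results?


3209361996 ^ 4294967295 = 1085605299

1085605299


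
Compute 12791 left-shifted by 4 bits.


0b11000111110111 << 4 = 0b110001111101110000 = 204656

204656


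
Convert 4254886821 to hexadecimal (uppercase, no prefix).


4254886821 = FD9C6BA5 hex

FD9C6BA5


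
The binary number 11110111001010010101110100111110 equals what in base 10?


11110111001010010101110100111110 in decimal = 4146683198

4146683198


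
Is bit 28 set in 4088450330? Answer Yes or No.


0b11110011101100001100110100011010, bit 28 = 1. Yes

Yes


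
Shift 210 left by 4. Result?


0b11010010 << 4 = 0b110100100000 = 3360

3360


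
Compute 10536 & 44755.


0b10100100101000 & 0b1010111011010011 = 0b10100000000000 = 10240

10240


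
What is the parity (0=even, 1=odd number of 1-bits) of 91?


0b1011011 has 5 ones => parity 1

1


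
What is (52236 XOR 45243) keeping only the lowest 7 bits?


Step 1: 52236 ^ 45243 = 31927
Step 2: 31927 & 127 = 55

55


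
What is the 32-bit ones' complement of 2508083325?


2508083325 ^ 4294967295 = 1786883970

1786883970


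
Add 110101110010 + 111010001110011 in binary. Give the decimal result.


110101110010 + 111010001110011 = 1000000111100101 = 33253

33253


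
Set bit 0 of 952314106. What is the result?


952314106 | (1 << 0) = 952314106 | 1 = 952314107

952314107


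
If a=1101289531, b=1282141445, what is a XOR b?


1101289531 ^ 1282141445 = 231716158

231716158


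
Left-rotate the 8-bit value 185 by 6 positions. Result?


Rotate 0b10111001 left by 6 (8-bit) = 0b1101110 = 110

110


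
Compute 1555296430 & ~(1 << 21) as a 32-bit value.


1555296430 & ~(1 << 21) = 1553199278

1553199278


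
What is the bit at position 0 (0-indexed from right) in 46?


0b101110, position 0 = 0

0


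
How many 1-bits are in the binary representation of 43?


0b101011 has 4 set bits

4


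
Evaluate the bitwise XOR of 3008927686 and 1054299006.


0b10110011010110001001011111000110 ^ 0b111110110101110101001101111110 = 0b10001101100011111100010010111000 = 2375009464

2375009464


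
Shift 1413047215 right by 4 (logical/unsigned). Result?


0b1010100001110010110001110101111 >> 4 = 0b101010000111001011000111010 = 88315450

88315450


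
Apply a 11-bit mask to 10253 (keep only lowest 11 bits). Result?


10253 & 2047 = 13

13


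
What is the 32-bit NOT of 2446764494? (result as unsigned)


~0b10010001110101101010100111001110 = 0b1101110001010010101011000110001 = 1848202801 (32-bit unsigned)

1848202801


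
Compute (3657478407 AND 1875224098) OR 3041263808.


Step 1: 3657478407 & 1875224098 = 1241554946
Step 2: 1241554946 | 3041263808 = 4282818754

4282818754


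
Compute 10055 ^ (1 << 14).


10055 ^ (1 << 14) = 10055 ^ 16384 = 26439

26439


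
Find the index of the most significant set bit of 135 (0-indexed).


0b10000111. Highest set bit at position 7

7


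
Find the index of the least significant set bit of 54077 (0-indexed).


0b1101001100111101. Lowest set bit at position 0

0


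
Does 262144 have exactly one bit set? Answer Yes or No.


0b1000000000000000000. Only one bit set => Yes

Yes


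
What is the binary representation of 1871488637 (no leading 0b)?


1871488637 = 1101111100011001010011001111101 in binary

1101111100011001010011001111101


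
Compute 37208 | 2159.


0b1001000101011000 | 0b100001101111 = 0b1001100101111111 = 39295

39295


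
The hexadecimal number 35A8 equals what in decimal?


35A8 hex = 13736 decimal

13736


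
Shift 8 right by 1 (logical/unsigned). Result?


0b1000 >> 1 = 0b100 = 4

4


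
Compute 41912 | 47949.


0b1010001110111000 | 0b1011101101001101 = 0b1011101111111101 = 48125

48125


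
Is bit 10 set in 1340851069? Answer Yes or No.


0b1001111111010111100001101111101, bit 10 = 0. No

No


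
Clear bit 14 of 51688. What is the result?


51688 & ~(1 << 14) = 35304

35304


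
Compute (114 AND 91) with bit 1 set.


Step 1: 114 & 91 = 82
Step 2: 82 | (1 << 1) = 82 | 2 = 82

82


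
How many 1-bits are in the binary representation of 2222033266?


0b10000100011100011000100101110010 has 13 set bits

13


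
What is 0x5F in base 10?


5F hex = 95 decimal

95


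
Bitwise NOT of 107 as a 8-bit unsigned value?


~0b1101011 = 0b10010100 = 148 (8-bit unsigned)

148


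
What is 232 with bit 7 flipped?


232 ^ (1 << 7) = 232 ^ 128 = 104

104


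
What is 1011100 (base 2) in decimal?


1011100 in decimal = 92

92


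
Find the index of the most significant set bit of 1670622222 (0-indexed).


0b1100011100100111010110000001110. Highest set bit at position 30

30


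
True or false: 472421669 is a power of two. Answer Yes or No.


0b11100001010001001010100100101. Multiple bits set => No

No


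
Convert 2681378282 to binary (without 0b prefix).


2681378282 = 10011111110100101001010111101010 in binary

10011111110100101001010111101010


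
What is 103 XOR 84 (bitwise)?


0b1100111 ^ 0b1010100 = 0b110011 = 51

51


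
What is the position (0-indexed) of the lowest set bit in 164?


0b10100100. Lowest set bit at position 2

2


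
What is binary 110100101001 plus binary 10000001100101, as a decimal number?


110100101001 + 10000001100101 = 10110110001110 = 11662

11662


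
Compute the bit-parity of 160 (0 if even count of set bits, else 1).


0b10100000 has 2 ones => parity 0

0


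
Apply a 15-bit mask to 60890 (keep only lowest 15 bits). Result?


60890 & 32767 = 28122

28122


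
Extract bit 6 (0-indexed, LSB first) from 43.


0b101011, position 6 = 0

0


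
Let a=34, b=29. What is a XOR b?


34 ^ 29 = 63

63


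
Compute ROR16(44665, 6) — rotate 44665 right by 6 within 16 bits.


Rotate 0b1010111001111001 right by 6 (16-bit) = 0b1110011010111001 = 59065

59065


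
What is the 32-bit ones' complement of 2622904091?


2622904091 ^ 4294967295 = 1672063204

1672063204


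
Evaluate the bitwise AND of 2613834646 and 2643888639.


0b10011011110010111111001110010110 & 0b10011101100101101000100111111111 = 0b10011001100000101000000110010110 = 2575466902

2575466902


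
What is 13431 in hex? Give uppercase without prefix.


13431 = 3477 hex

3477


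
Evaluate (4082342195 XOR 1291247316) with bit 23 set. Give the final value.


Step 1: 4082342195 ^ 1291247316 = 3215280103
Step 2: 3215280103 | (1 << 23) = 3215280103 | 8388608 = 3215280103

3215280103


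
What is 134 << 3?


0b10000110 << 3 = 0b10000110000 = 1072

1072


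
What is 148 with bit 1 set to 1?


148 | (1 << 1) = 148 | 2 = 150

150


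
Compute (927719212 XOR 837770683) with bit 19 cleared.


Step 1: 927719212 ^ 837770683 = 111444631
Step 2: 111444631 & ~(1 << 19) = 111444631

111444631


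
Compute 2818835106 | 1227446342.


0b10101000000001000000001010100010 | 0b1001001001010010101100001000110 = 0b11101001001011010101101011100110 = 3912063718

3912063718


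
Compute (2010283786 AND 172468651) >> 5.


Step 1: 2010283786 & 172468651 = 37890314
Step 2: 37890314 >> 5 = 1184072

1184072


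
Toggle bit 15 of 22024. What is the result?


22024 ^ (1 << 15) = 22024 ^ 32768 = 54792

54792


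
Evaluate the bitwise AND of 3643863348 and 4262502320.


0b11011001001100001111000100110100 & 0b11111110000100001001111110110000 = 0b11011000000100001001000100110000 = 3624964400

3624964400


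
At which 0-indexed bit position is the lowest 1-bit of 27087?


0b110100111001111. Lowest set bit at position 0

0


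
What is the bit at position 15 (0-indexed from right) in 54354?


0b1101010001010010, position 15 = 1

1


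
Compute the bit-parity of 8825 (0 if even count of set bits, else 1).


0b10001001111001 has 7 ones => parity 1

1


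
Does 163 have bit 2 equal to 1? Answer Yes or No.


0b10100011, bit 2 = 0. No

No


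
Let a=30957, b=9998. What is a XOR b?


30957 ^ 9998 = 24547

24547


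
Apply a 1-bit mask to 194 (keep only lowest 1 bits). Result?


194 & 1 = 0

0


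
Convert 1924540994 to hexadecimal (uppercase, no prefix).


1924540994 = 72B62A42 hex

72B62A42


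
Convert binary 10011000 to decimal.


10011000 in decimal = 152

152


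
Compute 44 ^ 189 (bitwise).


0b101100 ^ 0b10111101 = 0b10010001 = 145

145


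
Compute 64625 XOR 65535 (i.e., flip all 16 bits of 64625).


64625 ^ 65535 = 910

910


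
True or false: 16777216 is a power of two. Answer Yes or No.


0b1000000000000000000000000. Only one bit set => Yes

Yes


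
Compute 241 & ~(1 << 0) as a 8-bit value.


241 & ~(1 << 0) = 240

240


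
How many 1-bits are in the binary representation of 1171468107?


0b1000101110100110010111101001011 has 17 set bits

17


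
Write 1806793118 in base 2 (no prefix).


1806793118 = 1101011101100010111100110011110 in binary

1101011101100010111100110011110


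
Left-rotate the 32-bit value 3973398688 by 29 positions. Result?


Rotate 0b11101100110101010100000010100000 left by 29 (32-bit) = 0b11101100110101010100000010100 = 496674836

496674836


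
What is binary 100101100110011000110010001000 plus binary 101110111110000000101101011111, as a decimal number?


100101100110011000110010001000 + 101110111110000000101101011111 = 1010100100100011001011111100111 = 1418827751

1418827751


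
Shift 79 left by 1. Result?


0b1001111 << 1 = 0b10011110 = 158

158


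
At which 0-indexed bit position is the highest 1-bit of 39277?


0b1001100101101101. Highest set bit at position 15

15


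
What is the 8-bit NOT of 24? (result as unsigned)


~0b11000 = 0b11100111 = 231 (8-bit unsigned)

231


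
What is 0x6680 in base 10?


6680 hex = 26240 decimal

26240


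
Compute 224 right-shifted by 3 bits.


0b11100000 >> 3 = 0b11100 = 28

28


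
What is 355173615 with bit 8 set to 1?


355173615 | (1 << 8) = 355173615 | 256 = 355173871

355173871


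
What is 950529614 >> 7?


0b111000101001111110111001001110 >> 7 = 0b11100010100111111011100 = 7426012

7426012


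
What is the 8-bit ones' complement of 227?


227 ^ 255 = 28

28


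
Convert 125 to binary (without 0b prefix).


125 = 1111101 in binary

1111101


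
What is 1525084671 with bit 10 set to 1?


1525084671 | (1 << 10) = 1525084671 | 1024 = 1525085695

1525085695


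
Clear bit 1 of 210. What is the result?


210 & ~(1 << 1) = 208

208


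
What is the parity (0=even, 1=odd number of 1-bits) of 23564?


0b101110000001100 has 6 ones => parity 0

0


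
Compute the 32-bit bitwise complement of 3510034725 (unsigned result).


~0b11010001001101101110000100100101 = 0b101110110010010001111011011010 = 784932570 (32-bit unsigned)

784932570


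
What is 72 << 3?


0b1001000 << 3 = 0b1001000000 = 576

576


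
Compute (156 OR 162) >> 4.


Step 1: 156 | 162 = 190
Step 2: 190 >> 4 = 11

11


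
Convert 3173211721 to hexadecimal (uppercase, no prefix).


3173211721 = BD235E49 hex

BD235E49


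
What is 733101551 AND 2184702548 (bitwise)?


0b101011101100100011110111101111 & 0b10000010001101111110101001010100 = 0b10001100100010100001000100 = 36841540

36841540


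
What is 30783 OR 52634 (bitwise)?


0b111100000111111 | 0b1100110110011010 = 0b1111110110111111 = 64959

64959


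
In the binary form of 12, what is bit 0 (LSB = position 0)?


0b1100, position 0 = 0

0


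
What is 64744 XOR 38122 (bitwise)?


0b1111110011101000 ^ 0b1001010011101010 = 0b110100000000010 = 26626

26626


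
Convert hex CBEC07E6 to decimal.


CBEC07E6 hex = 3421243366 decimal

3421243366


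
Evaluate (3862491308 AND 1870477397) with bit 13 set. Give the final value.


Step 1: 3862491308 & 1870477397 = 1714958340
Step 2: 1714958340 | (1 << 13) = 1714958340 | 8192 = 1714958340

1714958340


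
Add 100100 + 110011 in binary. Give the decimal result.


100100 + 110011 = 1010111 = 87

87


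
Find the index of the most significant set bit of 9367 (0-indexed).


0b10010010010111. Highest set bit at position 13

13


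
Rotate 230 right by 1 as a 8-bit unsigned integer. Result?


Rotate 0b11100110 right by 1 (8-bit) = 0b1110011 = 115

115


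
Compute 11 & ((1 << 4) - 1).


11 & 15 = 11

11


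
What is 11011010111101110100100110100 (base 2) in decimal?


11011010111101110100100110100 in decimal = 459204916

459204916


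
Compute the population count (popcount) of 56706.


0b1101110110000010 has 8 set bits

8


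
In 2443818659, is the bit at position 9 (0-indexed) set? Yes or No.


0b10010001101010011011011010100011, bit 9 = 1. Yes

Yes


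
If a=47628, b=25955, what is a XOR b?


47628 ^ 25955 = 57199

57199


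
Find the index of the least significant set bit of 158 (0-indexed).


0b10011110. Lowest set bit at position 1

1


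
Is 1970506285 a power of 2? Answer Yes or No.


0b1110101011100111000101000101101. Multiple bits set => No

No


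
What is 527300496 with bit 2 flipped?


527300496 ^ (1 << 2) = 527300496 ^ 4 = 527300500

527300500


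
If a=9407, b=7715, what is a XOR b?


9407 ^ 7715 = 15004

15004


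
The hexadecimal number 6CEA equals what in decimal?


6CEA hex = 27882 decimal

27882


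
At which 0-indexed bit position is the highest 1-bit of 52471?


0b1100110011110111. Highest set bit at position 15

15


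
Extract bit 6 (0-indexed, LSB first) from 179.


0b10110011, position 6 = 0

0


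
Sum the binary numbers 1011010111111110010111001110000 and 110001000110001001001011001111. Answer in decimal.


1011010111111110010111001110000 + 110001000110001001001011001111 = 10001100000101111100000100111111 = 2350367039

2350367039


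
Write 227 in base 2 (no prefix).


227 = 11100011 in binary

11100011


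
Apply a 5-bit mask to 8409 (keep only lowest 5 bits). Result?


8409 & 31 = 25

25
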